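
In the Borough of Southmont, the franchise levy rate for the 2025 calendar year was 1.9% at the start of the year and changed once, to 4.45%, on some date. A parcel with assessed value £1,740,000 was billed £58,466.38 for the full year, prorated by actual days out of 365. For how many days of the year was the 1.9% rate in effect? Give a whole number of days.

Let d = days at the first rate; then 365 − d days at the second rate.
£1,740,000 × [1.9%·d + 4.45%·(365−d)] / 365 = £58,466.38
Solving gives d = 156, so the new rate took effect on June 6, 2025.

156 days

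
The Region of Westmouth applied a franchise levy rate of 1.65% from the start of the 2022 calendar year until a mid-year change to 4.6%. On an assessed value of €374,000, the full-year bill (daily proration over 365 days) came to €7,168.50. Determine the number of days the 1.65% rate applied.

332 days

Let d = days at the first rate; then 365 − d days at the second rate.
€374,000 × [1.65%·d + 4.6%·(365−d)] / 365 = €7,168.50
Solving gives d = 332, so the new rate took effect on 29 November 2022.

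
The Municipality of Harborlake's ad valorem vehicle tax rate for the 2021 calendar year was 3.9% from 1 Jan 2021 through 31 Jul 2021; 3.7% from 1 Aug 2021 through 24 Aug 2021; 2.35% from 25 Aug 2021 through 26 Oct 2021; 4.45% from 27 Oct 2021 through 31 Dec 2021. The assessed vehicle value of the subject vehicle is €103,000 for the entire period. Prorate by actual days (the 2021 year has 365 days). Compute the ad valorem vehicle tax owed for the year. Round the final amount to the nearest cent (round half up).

1 Jan – 31 Jul 2021: 212 days at 3.9% → €103,000 × 3.9% × 212/365 = €2,333.1616
1 Aug – 24 Aug 2021: 24 days at 3.7% → €103,000 × 3.7% × 24/365 = €250.5863
25 Aug – 26 Oct 2021: 63 days at 2.35% → €103,000 × 2.35% × 63/365 = €417.7849
27 Oct – 31 Dec 2021: 66 days at 4.45% → €103,000 × 4.45% × 66/365 = €828.7973
Total = €3,830.3301

€3,830.33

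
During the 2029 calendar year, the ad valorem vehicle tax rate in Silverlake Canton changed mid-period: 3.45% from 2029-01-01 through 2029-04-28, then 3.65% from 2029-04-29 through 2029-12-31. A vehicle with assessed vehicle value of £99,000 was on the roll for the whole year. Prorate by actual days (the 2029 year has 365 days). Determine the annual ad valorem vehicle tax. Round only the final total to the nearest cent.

2029-01-01 to 2029-04-28: 118 days at 3.45% → £99,000 × 3.45% × 118/365 = £1,104.1890
2029-04-29 to 2029-12-31: 247 days at 3.65% → £99,000 × 3.65% × 247/365 = £2,445.3000
Total = £3,549.4890

£3,549.49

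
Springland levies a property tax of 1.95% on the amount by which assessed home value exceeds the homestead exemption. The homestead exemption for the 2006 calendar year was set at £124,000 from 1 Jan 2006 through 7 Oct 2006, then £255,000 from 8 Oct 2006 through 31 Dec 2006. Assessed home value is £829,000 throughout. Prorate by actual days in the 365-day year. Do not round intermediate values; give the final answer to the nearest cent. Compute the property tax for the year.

£13,152.62

1 Jan – 7 Oct 2006: 280 days, exemption £124,000 → (£829,000 − £124,000) × 1.95% × 280/365 = £10,546.0274
8 Oct – 31 Dec 2006: 85 days, exemption £255,000 → (£829,000 − £255,000) × 1.95% × 85/365 = £2,606.5890
Total = £13,152.6164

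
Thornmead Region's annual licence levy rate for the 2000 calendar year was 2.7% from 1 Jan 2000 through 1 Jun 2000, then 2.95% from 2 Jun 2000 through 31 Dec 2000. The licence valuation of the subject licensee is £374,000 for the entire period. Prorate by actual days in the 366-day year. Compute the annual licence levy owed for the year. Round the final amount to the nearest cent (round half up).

£10,642.14

1 Jan – 1 Jun 2000: 153 days at 2.7% → £374,000 × 2.7% × 153/366 = £4,221.2951
2 Jun – 31 Dec 2000: 213 days at 2.95% → £374,000 × 2.95% × 213/366 = £6,420.8443
Total = £10,642.1393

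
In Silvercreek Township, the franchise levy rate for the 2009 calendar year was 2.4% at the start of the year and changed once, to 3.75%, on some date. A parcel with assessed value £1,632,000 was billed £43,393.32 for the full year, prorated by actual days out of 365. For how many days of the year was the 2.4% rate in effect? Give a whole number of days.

Let d = days at the first rate; then 365 − d days at the second rate.
£1,632,000 × [2.4%·d + 3.75%·(365−d)] / 365 = £43,393.32
Solving gives d = 295, so the new rate took effect on 23 October 2009.

295 days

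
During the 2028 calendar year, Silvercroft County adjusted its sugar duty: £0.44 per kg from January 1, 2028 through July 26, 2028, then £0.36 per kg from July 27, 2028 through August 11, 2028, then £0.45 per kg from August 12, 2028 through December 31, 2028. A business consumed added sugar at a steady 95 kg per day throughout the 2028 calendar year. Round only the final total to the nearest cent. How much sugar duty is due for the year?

January 1 – July 26, 2028: 208 days × 95 kg/day = 19,760 kg at £0.44/kg → £8,694.40
July 27 – August 11, 2028: 16 days × 95 kg/day = 1,520 kg at £0.36/kg → £547.20
August 12 – December 31, 2028: 142 days × 95 kg/day = 13,490 kg at £0.45/kg → £6,070.50

£15,312.10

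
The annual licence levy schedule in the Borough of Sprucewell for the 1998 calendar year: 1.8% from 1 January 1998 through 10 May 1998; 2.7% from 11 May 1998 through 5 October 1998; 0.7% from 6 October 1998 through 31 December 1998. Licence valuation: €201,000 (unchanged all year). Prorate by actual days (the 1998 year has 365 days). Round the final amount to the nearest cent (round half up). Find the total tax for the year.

€3,824.51

1 January – 10 May 1998: 130 days at 1.8% → €201,000 × 1.8% × 130/365 = €1,288.6027
11 May – 5 October 1998: 148 days at 2.7% → €201,000 × 2.7% × 148/365 = €2,200.5370
6 October – 31 December 1998: 87 days at 0.7% → €201,000 × 0.7% × 87/365 = €335.3671
Total = €3,824.5068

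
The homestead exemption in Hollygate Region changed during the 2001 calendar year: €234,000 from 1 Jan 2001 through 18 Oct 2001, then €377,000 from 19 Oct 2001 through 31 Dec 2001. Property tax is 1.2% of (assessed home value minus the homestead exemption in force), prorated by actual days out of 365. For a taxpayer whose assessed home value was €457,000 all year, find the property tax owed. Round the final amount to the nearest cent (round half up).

€2,328.10

1 Jan – 18 Oct 2001: 291 days, exemption €234,000 → (€457,000 − €234,000) × 1.2% × 291/365 = €2,133.4685
19 Oct – 31 Dec 2001: 74 days, exemption €377,000 → (€457,000 − €377,000) × 1.2% × 74/365 = €194.6301
Total = €2,328.0986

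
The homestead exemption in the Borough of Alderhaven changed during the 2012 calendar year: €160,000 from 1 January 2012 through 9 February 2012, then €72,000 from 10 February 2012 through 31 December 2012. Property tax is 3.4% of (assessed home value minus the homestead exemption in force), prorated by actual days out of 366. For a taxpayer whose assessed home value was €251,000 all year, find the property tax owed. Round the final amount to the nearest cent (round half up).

€5,759.01

1 January – 9 February 2012: 40 days, exemption €160,000 → (€251,000 − €160,000) × 3.4% × 40/366 = €338.1421
10 February – 31 December 2012: 326 days, exemption €72,000 → (€251,000 − €72,000) × 3.4% × 326/366 = €5,420.8634
Total = €5,759.0055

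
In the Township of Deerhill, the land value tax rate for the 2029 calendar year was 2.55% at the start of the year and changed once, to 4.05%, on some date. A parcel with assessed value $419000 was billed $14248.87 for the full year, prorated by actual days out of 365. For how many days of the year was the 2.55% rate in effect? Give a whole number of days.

158 days

Let d = days at the first rate; then 365 − d days at the second rate.
$419000 × [2.55%·d + 4.05%·(365−d)] / 365 = $14248.87
Solving gives d = 158, so the new rate took effect on 8 June 2029.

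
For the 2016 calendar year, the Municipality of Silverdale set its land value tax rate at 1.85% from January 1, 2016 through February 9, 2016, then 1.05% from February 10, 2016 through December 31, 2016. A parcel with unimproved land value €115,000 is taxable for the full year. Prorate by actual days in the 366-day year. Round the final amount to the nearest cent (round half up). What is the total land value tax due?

€1,308.05

January 1 – February 9, 2016: 40 days at 1.85% → €115,000 × 1.85% × 40/366 = €232.5137
February 10 – December 31, 2016: 326 days at 1.05% → €115,000 × 1.05% × 326/366 = €1,075.5328
Total = €1,308.0464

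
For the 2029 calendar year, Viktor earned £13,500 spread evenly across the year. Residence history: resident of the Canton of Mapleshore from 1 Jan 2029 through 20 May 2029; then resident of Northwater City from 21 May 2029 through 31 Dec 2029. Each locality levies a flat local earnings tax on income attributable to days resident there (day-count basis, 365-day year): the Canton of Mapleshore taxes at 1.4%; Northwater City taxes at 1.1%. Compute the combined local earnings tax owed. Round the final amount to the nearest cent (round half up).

The Canton of Mapleshore, 1 Jan – 20 May 2029: 140 days → £13,500 × 1.4% × 140/365 = £72.4932
Northwater City, 21 May – 31 Dec 2029: 225 days → £13,500 × 1.1% × 225/365 = £91.5411
Total = £164.0342

£164.03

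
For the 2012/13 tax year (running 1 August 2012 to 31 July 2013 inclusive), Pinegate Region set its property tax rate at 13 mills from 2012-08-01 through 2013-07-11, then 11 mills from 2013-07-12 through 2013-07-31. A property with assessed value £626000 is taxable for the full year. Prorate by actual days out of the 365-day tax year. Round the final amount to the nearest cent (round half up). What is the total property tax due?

£8069.40

2012-08-01 to 2013-07-11: 345 days at 13 mills → £626000 × 1.3% × 345/365 = £7692.0822
2013-07-12 to 2013-07-31: 20 days at 11 mills → £626000 × 1.1% × 20/365 = £377.3151
Total = £8069.3973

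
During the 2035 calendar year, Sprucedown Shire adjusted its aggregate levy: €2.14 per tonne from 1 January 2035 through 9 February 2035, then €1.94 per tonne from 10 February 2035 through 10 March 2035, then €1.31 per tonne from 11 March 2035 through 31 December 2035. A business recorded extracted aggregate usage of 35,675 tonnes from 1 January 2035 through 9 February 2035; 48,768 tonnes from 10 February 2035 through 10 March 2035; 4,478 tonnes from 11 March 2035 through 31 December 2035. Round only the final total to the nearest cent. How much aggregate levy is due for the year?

€176,820.60

1 January – 9 February 2035: 35,675 tonnes at €2.14/tonne → €76,344.50
10 February – 10 March 2035: 48,768 tonnes at €1.94/tonne → €94,609.92
11 March – 31 December 2035: 4,478 tonnes at €1.31/tonne → €5,866.18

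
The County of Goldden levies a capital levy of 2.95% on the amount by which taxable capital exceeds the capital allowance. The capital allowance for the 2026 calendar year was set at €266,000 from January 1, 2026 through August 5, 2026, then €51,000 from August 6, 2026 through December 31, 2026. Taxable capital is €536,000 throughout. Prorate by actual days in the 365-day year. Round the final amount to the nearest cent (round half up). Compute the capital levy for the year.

€10,536.75

January 1 – August 5, 2026: 217 days, exemption €266,000 → (€536,000 − €266,000) × 2.95% × 217/365 = €4,735.3562
August 6 – December 31, 2026: 148 days, exemption €51,000 → (€536,000 − €51,000) × 2.95% × 148/365 = €5,801.3973
Total = €10,536.7534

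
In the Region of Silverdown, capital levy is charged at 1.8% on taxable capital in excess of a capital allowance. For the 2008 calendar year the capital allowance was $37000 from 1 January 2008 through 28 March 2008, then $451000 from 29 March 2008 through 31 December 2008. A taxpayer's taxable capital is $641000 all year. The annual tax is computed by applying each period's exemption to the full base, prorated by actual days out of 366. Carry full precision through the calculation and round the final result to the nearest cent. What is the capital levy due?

1 January – 28 March 2008: 88 days, exemption $37000 → ($641000 − $37000) × 1.8% × 88/366 = $2614.0328
29 March – 31 December 2008: 278 days, exemption $451000 → ($641000 − $451000) × 1.8% × 278/366 = $2597.7049
Total = $5211.7377

$5211.74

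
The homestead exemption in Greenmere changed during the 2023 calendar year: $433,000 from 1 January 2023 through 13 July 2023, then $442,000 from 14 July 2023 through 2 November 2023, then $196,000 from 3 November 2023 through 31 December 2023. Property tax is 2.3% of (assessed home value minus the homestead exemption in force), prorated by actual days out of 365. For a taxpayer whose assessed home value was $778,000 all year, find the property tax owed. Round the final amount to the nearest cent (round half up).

$8,752.60

1 January – 13 July 2023: 194 days, exemption $433,000 → ($778,000 − $433,000) × 2.3% × 194/365 = $4,217.5068
14 July – 2 November 2023: 112 days, exemption $442,000 → ($778,000 − $442,000) × 2.3% × 112/365 = $2,371.3315
3 November – 31 December 2023: 59 days, exemption $196,000 → ($778,000 − $196,000) × 2.3% × 59/365 = $2,163.7644
Total = $8,752.6027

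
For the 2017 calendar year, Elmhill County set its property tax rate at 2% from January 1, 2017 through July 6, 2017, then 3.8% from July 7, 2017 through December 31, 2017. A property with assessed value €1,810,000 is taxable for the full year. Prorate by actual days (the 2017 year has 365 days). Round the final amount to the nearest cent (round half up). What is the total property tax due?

€52,088.33

January 1 – July 6, 2017: 187 days at 2% → €1,810,000 × 2% × 187/365 = €18,546.3014
July 7 – December 31, 2017: 178 days at 3.8% → €1,810,000 × 3.8% × 178/365 = €33,542.0274
Total = €52,088.3288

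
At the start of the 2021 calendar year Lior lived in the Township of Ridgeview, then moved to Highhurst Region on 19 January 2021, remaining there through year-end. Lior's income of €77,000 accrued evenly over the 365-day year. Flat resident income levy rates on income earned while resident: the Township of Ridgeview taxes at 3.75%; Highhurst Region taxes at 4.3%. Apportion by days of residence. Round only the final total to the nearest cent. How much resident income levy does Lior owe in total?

The Township of Ridgeview, 1 January – 18 January 2021: 18 days → €77,000 × 3.75% × 18/365 = €142.3973
Highhurst Region, 19 January – 31 December 2021: 347 days → €77,000 × 4.3% × 347/365 = €3,147.7178
Total = €3,290.1151

€3,290.12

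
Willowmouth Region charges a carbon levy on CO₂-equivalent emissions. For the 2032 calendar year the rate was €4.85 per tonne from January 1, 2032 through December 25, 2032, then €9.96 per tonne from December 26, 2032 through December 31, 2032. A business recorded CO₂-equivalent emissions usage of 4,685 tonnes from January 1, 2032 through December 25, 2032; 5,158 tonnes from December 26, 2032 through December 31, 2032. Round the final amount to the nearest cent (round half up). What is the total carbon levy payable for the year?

€74095.93

January 1 – December 25, 2032: 4,685 tonnes at €4.85/tonne → €22722.25
December 26 – December 31, 2032: 5,158 tonnes at €9.96/tonne → €51373.68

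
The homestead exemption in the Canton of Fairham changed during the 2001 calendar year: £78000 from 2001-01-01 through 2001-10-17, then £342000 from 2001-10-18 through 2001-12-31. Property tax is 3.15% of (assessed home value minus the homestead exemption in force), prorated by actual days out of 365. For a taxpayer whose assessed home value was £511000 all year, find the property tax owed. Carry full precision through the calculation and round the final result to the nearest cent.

£11930.73

2001-01-01 to 2001-10-17: 290 days, exemption £78000 → (£511000 − £78000) × 3.15% × 290/365 = £10836.8630
2001-10-18 to 2001-12-31: 75 days, exemption £342000 → (£511000 − £342000) × 3.15% × 75/365 = £1093.8699
Total = £11930.7329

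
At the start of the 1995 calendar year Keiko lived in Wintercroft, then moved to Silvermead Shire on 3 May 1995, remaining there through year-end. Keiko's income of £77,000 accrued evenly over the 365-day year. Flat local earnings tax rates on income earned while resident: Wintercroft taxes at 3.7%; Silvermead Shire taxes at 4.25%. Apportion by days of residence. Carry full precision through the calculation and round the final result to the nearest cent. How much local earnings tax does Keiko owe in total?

Wintercroft, 1 Jan – 2 May 1995: 122 days → £77,000 × 3.7% × 122/365 = £952.2685
Silvermead Shire, 3 May – 31 Dec 1995: 243 days → £77,000 × 4.25% × 243/365 = £2,178.6781
Total = £3,130.9466

£3,130.95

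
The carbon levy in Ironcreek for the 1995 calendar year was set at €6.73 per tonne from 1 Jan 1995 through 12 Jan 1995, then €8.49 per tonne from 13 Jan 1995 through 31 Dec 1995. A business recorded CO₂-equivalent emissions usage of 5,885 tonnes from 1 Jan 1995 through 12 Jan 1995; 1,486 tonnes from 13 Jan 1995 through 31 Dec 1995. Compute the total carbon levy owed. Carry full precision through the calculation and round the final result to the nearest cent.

€52,222.19

1 Jan – 12 Jan 1995: 5,885 tonnes at €6.73/tonne → €39,606.05
13 Jan – 31 Dec 1995: 1,486 tonnes at €8.49/tonne → €12,616.14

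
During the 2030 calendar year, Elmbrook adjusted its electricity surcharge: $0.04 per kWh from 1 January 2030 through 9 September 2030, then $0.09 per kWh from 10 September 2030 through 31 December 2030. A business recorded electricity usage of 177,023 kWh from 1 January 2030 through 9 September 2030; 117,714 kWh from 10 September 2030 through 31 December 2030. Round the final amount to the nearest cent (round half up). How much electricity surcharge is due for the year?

$17,675.18

1 January – 9 September 2030: 177,023 kWh at $0.04/kWh → $7,080.92
10 September – 31 December 2030: 117,714 kWh at $0.09/kWh → $10,594.26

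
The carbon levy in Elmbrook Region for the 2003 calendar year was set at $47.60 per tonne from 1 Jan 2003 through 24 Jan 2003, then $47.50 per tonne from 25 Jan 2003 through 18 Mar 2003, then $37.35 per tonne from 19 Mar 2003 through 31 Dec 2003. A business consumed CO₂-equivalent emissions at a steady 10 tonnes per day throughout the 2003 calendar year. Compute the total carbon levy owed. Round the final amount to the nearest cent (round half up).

1 Jan – 24 Jan 2003: 24 days × 10 tonnes/day = 240 tonnes at $47.60/tonne → $11,424.00
25 Jan – 18 Mar 2003: 53 days × 10 tonnes/day = 530 tonnes at $47.50/tonne → $25,175.00
19 Mar – 31 Dec 2003: 288 days × 10 tonnes/day = 2,880 tonnes at $37.35/tonne → $107,568.00

$144,167.00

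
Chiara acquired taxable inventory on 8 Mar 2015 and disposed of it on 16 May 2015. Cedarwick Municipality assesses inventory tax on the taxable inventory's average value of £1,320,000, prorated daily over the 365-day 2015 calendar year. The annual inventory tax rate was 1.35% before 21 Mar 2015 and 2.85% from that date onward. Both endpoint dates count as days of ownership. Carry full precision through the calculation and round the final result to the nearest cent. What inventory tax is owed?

8 Mar – 20 Mar 2015: 13 days at 1.35% → £1,320,000 × 1.35% × 13/365 = £634.6849
21 Mar – 16 May 2015: 57 days at 2.85% → £1,320,000 × 2.85% × 57/365 = £5,874.9041
Total = £6,509.5890

£6,509.59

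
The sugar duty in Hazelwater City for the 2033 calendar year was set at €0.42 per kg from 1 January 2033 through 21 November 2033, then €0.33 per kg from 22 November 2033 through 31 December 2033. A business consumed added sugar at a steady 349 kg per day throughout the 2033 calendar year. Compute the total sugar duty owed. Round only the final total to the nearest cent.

€52,245.30

1 January – 21 November 2033: 325 days × 349 kg/day = 113,425 kg at €0.42/kg → €47,638.50
22 November – 31 December 2033: 40 days × 349 kg/day = 13,960 kg at €0.33/kg → €4,606.80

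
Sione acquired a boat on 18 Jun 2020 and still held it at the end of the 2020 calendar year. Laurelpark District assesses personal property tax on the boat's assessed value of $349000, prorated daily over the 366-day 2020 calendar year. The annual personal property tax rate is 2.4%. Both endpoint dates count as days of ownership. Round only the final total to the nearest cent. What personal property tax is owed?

Days held (18 Jun – 31 Dec 2020): 197 out of 366
Tax = $349000 × 2.4% × 197/366 = $4508.3934

$4508.39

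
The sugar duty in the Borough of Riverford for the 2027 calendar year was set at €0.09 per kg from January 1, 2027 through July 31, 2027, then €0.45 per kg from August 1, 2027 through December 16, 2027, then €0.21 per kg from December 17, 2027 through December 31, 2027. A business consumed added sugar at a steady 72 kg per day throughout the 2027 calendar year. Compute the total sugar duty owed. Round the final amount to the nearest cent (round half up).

€6,071.76

January 1 – July 31, 2027: 212 days × 72 kg/day = 15,264 kg at €0.09/kg → €1,373.76
August 1 – December 16, 2027: 138 days × 72 kg/day = 9,936 kg at €0.45/kg → €4,471.20
December 17 – December 31, 2027: 15 days × 72 kg/day = 1,080 kg at €0.21/kg → €226.80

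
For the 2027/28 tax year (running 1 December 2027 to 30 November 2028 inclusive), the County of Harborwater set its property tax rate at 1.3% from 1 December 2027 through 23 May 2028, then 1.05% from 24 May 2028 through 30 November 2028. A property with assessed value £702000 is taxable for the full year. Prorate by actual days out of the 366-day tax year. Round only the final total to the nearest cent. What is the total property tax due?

£8210.14

1 December 2027 – 23 May 2028: 175 days at 1.3% → £702000 × 1.3% × 175/366 = £4363.5246
24 May – 30 November 2028: 191 days at 1.05% → £702000 × 1.05% × 191/366 = £3846.6148
Total = £8210.1393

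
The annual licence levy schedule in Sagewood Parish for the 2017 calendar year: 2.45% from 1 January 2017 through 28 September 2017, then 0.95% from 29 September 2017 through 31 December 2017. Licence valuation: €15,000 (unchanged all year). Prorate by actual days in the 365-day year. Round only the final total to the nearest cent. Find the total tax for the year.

€309.55

1 January – 28 September 2017: 271 days at 2.45% → €15,000 × 2.45% × 271/365 = €272.8562
29 September – 31 December 2017: 94 days at 0.95% → €15,000 × 0.95% × 94/365 = €36.6986
Total = €309.5548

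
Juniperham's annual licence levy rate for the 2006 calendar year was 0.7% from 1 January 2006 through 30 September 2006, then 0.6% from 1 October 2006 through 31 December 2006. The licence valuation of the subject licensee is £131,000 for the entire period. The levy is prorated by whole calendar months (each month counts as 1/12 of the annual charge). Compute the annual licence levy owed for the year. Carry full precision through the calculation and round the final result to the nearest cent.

1 January – 30 September 2006: 9 months at 0.7% → £131,000 × 0.7% × 9/12 = £687.7500
1 October – 31 December 2006: 3 months at 0.6% → £131,000 × 0.6% × 3/12 = £196.5000
Total = £884.2500

£884.25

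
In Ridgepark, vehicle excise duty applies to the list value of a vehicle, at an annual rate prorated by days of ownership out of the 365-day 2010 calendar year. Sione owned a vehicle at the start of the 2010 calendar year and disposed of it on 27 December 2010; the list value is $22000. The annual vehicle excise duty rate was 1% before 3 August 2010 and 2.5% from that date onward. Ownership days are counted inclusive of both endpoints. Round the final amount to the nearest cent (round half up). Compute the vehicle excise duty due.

1 January – 2 August 2010: 214 days at 1% → $22000 × 1% × 214/365 = $128.9863
3 August – 27 December 2010: 147 days at 2.5% → $22000 × 2.5% × 147/365 = $221.5068
Total = $350.4932

$350.49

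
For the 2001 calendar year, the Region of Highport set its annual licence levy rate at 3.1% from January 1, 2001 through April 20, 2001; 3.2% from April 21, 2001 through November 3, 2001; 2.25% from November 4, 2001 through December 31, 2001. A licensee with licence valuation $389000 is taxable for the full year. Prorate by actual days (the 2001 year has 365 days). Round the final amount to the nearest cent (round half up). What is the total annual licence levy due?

January 1 – April 20, 2001: 110 days at 3.1% → $389000 × 3.1% × 110/365 = $3634.2192
April 21 – November 3, 2001: 197 days at 3.2% → $389000 × 3.2% × 197/365 = $6718.5096
November 4 – December 31, 2001: 58 days at 2.25% → $389000 × 2.25% × 58/365 = $1390.8082
Total = $11743.5370

$11743.54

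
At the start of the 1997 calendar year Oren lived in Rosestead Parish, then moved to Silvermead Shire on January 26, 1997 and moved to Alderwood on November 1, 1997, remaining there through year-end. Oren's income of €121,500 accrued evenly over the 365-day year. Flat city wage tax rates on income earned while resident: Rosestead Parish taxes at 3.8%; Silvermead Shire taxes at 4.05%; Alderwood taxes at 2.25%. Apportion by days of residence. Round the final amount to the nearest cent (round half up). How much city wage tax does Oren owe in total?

Rosestead Parish, January 1 – January 25, 1997: 25 days → €121,500 × 3.8% × 25/365 = €316.2329
Silvermead Shire, January 26 – October 31, 1997: 279 days → €121,500 × 4.05% × 279/365 = €3,761.3404
Alderwood, November 1 – December 31, 1997: 61 days → €121,500 × 2.25% × 61/365 = €456.8733
Total = €4,534.4466

€4,534.45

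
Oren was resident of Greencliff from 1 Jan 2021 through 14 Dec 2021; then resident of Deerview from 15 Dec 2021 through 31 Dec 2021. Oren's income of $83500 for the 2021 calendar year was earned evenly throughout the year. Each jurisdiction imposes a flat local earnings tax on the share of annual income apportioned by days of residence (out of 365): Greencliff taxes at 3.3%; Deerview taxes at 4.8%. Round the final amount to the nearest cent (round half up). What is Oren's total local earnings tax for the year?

$2813.84

Greencliff, 1 Jan – 14 Dec 2021: 348 days → $83500 × 3.3% × 348/365 = $2627.1616
Deerview, 15 Dec – 31 Dec 2021: 17 days → $83500 × 4.8% × 17/365 = $186.6740
Total = $2813.8356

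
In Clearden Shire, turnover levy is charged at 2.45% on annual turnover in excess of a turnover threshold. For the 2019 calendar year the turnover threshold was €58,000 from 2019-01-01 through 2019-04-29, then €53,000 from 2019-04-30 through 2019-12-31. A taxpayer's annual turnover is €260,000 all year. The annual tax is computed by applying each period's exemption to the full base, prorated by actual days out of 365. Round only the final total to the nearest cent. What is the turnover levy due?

2019-01-01 to 2019-04-29: 119 days, exemption €58,000 → (€260,000 − €58,000) × 2.45% × 119/365 = €1,613.5096
2019-04-30 to 2019-12-31: 246 days, exemption €53,000 → (€260,000 − €53,000) × 2.45% × 246/365 = €3,418.0521
Total = €5,031.5616

€5,031.56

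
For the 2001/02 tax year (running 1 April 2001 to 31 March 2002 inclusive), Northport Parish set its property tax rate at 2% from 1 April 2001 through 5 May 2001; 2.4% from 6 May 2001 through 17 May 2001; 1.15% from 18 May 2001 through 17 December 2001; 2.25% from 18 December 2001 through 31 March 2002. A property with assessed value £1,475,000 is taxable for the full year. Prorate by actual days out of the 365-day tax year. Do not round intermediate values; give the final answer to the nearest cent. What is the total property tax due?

£23,393.90

1 April – 5 May 2001: 35 days at 2% → £1,475,000 × 2% × 35/365 = £2,828.7671
6 May – 17 May 2001: 12 days at 2.4% → £1,475,000 × 2.4% × 12/365 = £1,163.8356
18 May – 17 December 2001: 214 days at 1.15% → £1,475,000 × 1.15% × 214/365 = £9,945.1370
18 December 2001 – 31 March 2002: 104 days at 2.25% → £1,475,000 × 2.25% × 104/365 = £9,456.1644
Total = £23,393.9041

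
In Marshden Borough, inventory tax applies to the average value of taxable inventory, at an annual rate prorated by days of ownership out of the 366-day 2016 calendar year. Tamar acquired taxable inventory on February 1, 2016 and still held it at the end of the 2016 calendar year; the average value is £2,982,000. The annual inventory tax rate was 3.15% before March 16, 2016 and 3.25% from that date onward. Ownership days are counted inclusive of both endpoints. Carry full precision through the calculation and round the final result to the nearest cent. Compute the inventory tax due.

£88,347.86

February 1 – March 15, 2016: 44 days at 3.15% → £2,982,000 × 3.15% × 44/366 = £11,292.4918
March 16 – December 31, 2016: 291 days at 3.25% → £2,982,000 × 3.25% × 291/366 = £77,055.3689
Total = £88,347.8607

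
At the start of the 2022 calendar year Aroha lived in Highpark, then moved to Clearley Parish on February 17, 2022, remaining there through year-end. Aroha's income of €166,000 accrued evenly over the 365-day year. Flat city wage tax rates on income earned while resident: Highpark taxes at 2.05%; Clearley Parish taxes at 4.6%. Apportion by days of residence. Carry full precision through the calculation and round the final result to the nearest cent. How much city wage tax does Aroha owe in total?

€7,090.93

Highpark, January 1 – February 16, 2022: 47 days → €166,000 × 2.05% × 47/365 = €438.1945
Clearley Parish, February 17 – December 31, 2022: 318 days → €166,000 × 4.6% × 318/365 = €6,652.7342
Total = €7,090.9288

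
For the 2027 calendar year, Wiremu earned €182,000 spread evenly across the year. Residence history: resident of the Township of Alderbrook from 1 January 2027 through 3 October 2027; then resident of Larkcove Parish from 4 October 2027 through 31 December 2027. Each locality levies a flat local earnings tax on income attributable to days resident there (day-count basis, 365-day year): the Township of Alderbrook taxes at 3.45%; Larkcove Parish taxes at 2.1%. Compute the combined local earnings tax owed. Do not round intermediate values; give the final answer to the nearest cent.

€5,679.90

The Township of Alderbrook, 1 January – 3 October 2027: 276 days → €182,000 × 3.45% × 276/365 = €4,747.9562
Larkcove Parish, 4 October – 31 December 2027: 89 days → €182,000 × 2.1% × 89/365 = €931.9397
Total = €5,679.8959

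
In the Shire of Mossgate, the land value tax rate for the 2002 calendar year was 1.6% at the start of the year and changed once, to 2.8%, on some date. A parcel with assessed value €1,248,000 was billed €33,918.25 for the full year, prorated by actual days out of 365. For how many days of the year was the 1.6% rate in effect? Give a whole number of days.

25 days

Let d = days at the first rate; then 365 − d days at the second rate.
€1,248,000 × [1.6%·d + 2.8%·(365−d)] / 365 = €33,918.25
Solving gives d = 25, so the new rate took effect on 26 Jan 2002.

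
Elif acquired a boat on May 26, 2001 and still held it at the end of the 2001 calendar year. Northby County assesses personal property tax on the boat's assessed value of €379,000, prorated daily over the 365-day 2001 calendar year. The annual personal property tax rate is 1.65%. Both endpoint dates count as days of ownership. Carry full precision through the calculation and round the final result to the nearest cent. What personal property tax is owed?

€3,769.23

Days held (May 26 – December 31, 2001): 220 out of 365
Tax = €379,000 × 1.65% × 220/365 = €3,769.2329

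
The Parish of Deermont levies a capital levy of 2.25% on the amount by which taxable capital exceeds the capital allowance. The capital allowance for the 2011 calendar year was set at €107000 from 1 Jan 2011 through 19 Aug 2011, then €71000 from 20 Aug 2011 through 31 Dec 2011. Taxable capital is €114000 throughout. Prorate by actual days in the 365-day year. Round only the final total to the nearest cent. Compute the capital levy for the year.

1 Jan – 19 Aug 2011: 231 days, exemption €107000 → (€114000 − €107000) × 2.25% × 231/365 = €99.6781
20 Aug – 31 Dec 2011: 134 days, exemption €71000 → (€114000 − €71000) × 2.25% × 134/365 = €355.1918
Total = €454.8699

€454.87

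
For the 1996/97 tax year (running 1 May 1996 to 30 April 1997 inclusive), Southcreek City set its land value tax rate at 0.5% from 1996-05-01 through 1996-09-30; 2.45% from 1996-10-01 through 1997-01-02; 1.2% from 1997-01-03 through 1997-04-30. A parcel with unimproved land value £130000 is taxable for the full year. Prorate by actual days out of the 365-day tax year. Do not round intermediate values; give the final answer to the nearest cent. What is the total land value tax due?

£1597.04

1996-05-01 to 1996-09-30: 153 days at 0.5% → £130000 × 0.5% × 153/365 = £272.4658
1996-10-01 to 1997-01-02: 94 days at 2.45% → £130000 × 2.45% × 94/365 = £820.2466
1997-01-03 to 1997-04-30: 118 days at 1.2% → £130000 × 1.2% × 118/365 = £504.3288
Total = £1597.0411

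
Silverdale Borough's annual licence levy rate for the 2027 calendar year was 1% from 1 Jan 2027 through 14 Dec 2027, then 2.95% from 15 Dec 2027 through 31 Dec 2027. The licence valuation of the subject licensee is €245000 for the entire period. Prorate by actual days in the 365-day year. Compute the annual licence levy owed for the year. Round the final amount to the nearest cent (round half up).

€2672.51

1 Jan – 14 Dec 2027: 348 days at 1% → €245000 × 1% × 348/365 = €2335.8904
15 Dec – 31 Dec 2027: 17 days at 2.95% → €245000 × 2.95% × 17/365 = €336.6233
Total = €2672.5137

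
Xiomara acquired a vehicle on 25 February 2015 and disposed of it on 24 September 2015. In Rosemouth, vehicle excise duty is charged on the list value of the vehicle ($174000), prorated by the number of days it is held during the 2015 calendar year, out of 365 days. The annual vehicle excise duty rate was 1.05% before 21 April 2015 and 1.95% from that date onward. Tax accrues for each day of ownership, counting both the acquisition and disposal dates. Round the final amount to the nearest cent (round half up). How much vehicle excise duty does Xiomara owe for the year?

25 February – 20 April 2015: 55 days at 1.05% → $174000 × 1.05% × 55/365 = $275.3014
21 April – 24 September 2015: 157 days at 1.95% → $174000 × 1.95% × 157/365 = $1459.4548
Total = $1734.7562

$1734.76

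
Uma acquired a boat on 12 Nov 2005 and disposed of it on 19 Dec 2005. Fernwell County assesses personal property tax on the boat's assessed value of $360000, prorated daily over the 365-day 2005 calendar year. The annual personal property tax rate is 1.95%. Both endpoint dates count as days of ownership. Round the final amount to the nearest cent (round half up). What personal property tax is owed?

$730.85

Days held (12 Nov – 19 Dec 2005): 38 out of 365
Tax = $360000 × 1.95% × 38/365 = $730.8493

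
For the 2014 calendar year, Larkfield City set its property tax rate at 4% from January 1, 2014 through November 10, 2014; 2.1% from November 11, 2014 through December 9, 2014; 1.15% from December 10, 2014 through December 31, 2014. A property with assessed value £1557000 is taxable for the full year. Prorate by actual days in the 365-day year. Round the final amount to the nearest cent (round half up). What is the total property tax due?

£57254.94

January 1 – November 10, 2014: 314 days at 4% → £1557000 × 4% × 314/365 = £53577.8630
November 11 – December 9, 2014: 29 days at 2.1% → £1557000 × 2.1% × 29/365 = £2597.8438
December 10 – December 31, 2014: 22 days at 1.15% → £1557000 × 1.15% × 22/365 = £1079.2356
Total = £57254.9425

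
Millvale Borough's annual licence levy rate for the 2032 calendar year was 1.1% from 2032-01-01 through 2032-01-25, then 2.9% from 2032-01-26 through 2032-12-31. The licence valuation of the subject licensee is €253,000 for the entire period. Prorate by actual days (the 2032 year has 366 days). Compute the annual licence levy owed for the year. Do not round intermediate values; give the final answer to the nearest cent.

€7,025.93

2032-01-01 to 2032-01-25: 25 days at 1.1% → €253,000 × 1.1% × 25/366 = €190.0956
2032-01-26 to 2032-12-31: 341 days at 2.9% → €253,000 × 2.9% × 341/366 = €6,835.8388
Total = €7,025.9344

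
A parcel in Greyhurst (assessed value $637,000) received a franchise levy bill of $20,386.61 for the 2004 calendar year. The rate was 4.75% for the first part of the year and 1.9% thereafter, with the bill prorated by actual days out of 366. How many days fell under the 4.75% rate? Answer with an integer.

Let d = days at the first rate; then 366 − d days at the second rate.
$637,000 × [4.75%·d + 1.9%·(366−d)] / 366 = $20,386.61
Solving gives d = 167, so the new rate took effect on 16 June 2004.

167 days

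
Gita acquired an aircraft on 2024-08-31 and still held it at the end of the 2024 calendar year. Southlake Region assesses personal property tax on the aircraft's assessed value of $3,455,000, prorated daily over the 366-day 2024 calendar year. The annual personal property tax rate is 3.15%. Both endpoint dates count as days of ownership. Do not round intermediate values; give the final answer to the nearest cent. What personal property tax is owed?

$36,574.86

Days held (2024-08-31 to 2024-12-31): 123 out of 366
Tax = $3,455,000 × 3.15% × 123/366 = $36,574.8566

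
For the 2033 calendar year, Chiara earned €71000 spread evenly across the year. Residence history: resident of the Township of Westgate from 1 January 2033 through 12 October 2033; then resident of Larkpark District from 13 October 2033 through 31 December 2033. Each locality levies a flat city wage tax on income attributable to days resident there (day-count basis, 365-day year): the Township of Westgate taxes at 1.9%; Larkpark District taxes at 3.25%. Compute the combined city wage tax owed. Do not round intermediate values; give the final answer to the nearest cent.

€1559.08

The Township of Westgate, 1 January – 12 October 2033: 285 days → €71000 × 1.9% × 285/365 = €1053.3288
Larkpark District, 13 October – 31 December 2033: 80 days → €71000 × 3.25% × 80/365 = €505.7534
Total = €1559.0822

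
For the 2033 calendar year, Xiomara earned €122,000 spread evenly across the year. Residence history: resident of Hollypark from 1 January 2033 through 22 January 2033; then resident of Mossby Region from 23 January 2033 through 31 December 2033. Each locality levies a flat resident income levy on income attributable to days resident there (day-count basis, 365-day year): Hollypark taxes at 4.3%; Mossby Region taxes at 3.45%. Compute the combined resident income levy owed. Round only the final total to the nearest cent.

€4,271.50

Hollypark, 1 January – 22 January 2033: 22 days → €122,000 × 4.3% × 22/365 = €316.1973
Mossby Region, 23 January – 31 December 2033: 343 days → €122,000 × 3.45% × 343/365 = €3,955.3068
Total = €4,271.5041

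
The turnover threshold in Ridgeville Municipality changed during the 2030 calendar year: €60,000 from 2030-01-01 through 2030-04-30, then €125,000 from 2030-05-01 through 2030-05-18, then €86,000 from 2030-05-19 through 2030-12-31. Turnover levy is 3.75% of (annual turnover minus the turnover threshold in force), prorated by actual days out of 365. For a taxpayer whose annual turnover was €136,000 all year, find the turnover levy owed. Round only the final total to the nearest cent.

2030-01-01 to 2030-04-30: 120 days, exemption €60,000 → (€136,000 − €60,000) × 3.75% × 120/365 = €936.9863
2030-05-01 to 2030-05-18: 18 days, exemption €125,000 → (€136,000 − €125,000) × 3.75% × 18/365 = €20.3425
2030-05-19 to 2030-12-31: 227 days, exemption €86,000 → (€136,000 − €86,000) × 3.75% × 227/365 = €1,166.0959
Total = €2,123.4247

€2,123.42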